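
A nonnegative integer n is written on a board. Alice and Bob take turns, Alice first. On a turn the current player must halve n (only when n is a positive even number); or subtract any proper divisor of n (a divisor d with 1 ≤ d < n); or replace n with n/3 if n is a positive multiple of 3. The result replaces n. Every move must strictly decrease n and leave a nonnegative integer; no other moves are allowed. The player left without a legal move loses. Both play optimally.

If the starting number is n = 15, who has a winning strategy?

Compute win/loss labels from the base case upward. A position with no move is L. Any other position is W if it can reach an L in one move, else L.
n=0: no move → L
n=1: no move → L
n=2: →1(L), so W
n=3: →1(L), so W
n=4: →2(W), 3(W) — all W, so L
n=5: →4(L), so W
n=6: →4(L), so W
n=7: →6(W) only, which is W, so L
n=8: →4(L), so W
n=9: →3(W), 6(W), 8(W) — all W, so L
n=10: →9(L), so W
n=11: →10(W) only, which is W, so L
n=12: →4(L), so W
n=13: →12(W) only, which is W, so L
n=14: →7(L), so W
n=15: →5(W), 10(W), 12(W), 14(W) — all W, so L
The starting position 15 is L: whatever Alice does, the opponent receives a W position.

Bob wins.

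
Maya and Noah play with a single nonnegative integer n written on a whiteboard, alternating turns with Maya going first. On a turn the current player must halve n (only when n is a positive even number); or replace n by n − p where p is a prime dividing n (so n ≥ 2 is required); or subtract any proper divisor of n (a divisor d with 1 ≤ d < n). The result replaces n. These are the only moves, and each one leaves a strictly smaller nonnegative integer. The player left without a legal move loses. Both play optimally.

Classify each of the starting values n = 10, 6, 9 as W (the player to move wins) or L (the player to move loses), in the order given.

10: W, 6: W, 9: L

Positions with no move are L. A position that does have a move is losing for the player to move precisely when every available move leads to a winning position for the opponent. Fill in the labels:
n=0: no move → L
n=1: no move → L
n=2: →0(L), so W
n=3: →0(L), so W
n=4: →2(W), 3(W) — all W, so L
n=5: →0(L), so W
n=6: →4(L), so W
n=7: →0(L), so W
n=8: →4(L), so W
n=9: →6(W), 8(W) — all W, so L
n=10: →9(L), so W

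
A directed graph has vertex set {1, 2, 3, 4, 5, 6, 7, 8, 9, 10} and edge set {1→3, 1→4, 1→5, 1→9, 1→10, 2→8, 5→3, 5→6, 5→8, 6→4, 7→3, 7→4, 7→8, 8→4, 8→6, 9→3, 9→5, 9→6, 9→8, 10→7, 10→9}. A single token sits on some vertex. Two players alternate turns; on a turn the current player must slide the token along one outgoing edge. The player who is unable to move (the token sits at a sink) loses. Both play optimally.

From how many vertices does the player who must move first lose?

4

Work bottom-up. With no move the player to move loses. Otherwise the position is W if at least one move leads to an L position for the opponent, and L if every move leads to a W.
Every edge goes from a vertex to one that appears earlier in the order 3, 4, 6, 8, 5, 7, 9, 10, 1, 2, so processing vertices in that order labels each vertex after all of its successors.
3: no outgoing edge → L
4: no outgoing edge → L
6: →4(L), so W
8: →4(L), so W
5: →3(L), so W
7: →4(L), so W
9: →3(L), so W
10: →9(W), 7(W) — all W, so L
1: →10(L), so W
2: →8(W) only, which is W, so L
The L vertices are 2, 3, 4, 10; that is 4 in all.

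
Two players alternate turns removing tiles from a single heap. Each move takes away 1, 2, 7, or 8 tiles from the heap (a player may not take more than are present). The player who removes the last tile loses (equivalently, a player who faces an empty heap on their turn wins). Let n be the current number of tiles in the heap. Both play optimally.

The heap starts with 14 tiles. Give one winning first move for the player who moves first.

Remove 1, leaving 13.

Compute win/loss labels from the base case upward. A position with no move is W. Any other position is W if it can reach an L in one move, else L.
n=0: no move; the opponent has just taken the last tile and therefore loses → W
n=1: →0(W) only, which is W, so L
n=2: →1(L), so W
n=3: →1(L), so W
n=4: →3(W), 2(W) — all W, so L
n=5: →4(L), so W
n=6: →4(L), so W
n=7: →6(W), 5(W), 0(W) — all W, so L
n=8: →7(L), so W
n=9: →7(L), so W
n=10: →9(W), 8(W), 3(W), 2(W) — all W, so L
n=11: →10(L), so W
n=12: →10(L), so W
n=13: →12(W), 11(W), 6(W), 5(W) — all W, so L
n=14: →13(L), so W
From 14, the L positions reachable in one move are: 13, 7. Any move reaching one of these is winning.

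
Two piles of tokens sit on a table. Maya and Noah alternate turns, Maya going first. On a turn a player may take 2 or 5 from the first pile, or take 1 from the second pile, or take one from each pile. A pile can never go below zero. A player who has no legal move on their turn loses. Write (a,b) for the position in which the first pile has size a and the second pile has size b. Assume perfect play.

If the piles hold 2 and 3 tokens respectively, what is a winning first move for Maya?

Compute win/loss labels from the base case upward. A position with no move is L. Any other position is W if it can reach an L in one move, else L.
No move ever increases a pile, so every position that can arise here has a ≤ 2 and b ≤ 3; it is enough to label the cells with 0 ≤ a ≤ 2 and 0 ≤ b ≤ 3.
Every move lowers a or b (never raises either), so fill the grid row by row in increasing a, and left to right within a row: each cell's successors are then already labelled.
      b=0  b=1  b=2  b=3
a=0:    L    W    L    W
a=1:    L    W    L    W
a=2:    W    W    W    W
Cells with no legal move (terminal, hence L): (0,0), (1,0).
The remaining L cells, each justified by listing all of its moves:
(0,2): only reaches (0,1)(W), which is W → L
(1,2): only reaches (1,1)(W), (0,1)(W), all W → L
Every other cell has at least one move into one of the L cells above, so it is W.
From (2,3), the L positions reachable in one move are: (1,2).

Move to (1,2).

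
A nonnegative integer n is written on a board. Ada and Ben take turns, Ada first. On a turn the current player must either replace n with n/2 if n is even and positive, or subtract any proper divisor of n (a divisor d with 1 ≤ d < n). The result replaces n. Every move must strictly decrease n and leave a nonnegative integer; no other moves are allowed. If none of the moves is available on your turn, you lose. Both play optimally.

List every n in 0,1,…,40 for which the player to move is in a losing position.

Build the W/L table. Terminal = L. A non-terminal position is W if it has a move to some L; otherwise it is L.
n=0: no move → L
n=1: no move → L
n=2: can move to 1, which is L ⇒ W
n=3: the only move is to 2(W), a W ⇒ L
n=4: can move to 3, which is L ⇒ W
n=5: the only move is to 4(W), a W ⇒ L
n=6: can move to 3, which is L ⇒ W
n=7: the only move is to 6(W), a W ⇒ L
n=8: can move to 7, which is L ⇒ W
n=9: moves to 6(W), 8(W); every one is W ⇒ L
n=10: can move to 5, which is L ⇒ W
n=11: the only move is to 10(W), a W ⇒ L
n=12: can move to 9, which is L ⇒ W
n=13: the only move is to 12(W), a W ⇒ L
n=14: can move to 7, which is L ⇒ W
n=15: moves to 10(W), 12(W), 14(W); every one is W ⇒ L
n=16: can move to 15, which is L ⇒ W
n=17: the only move is to 16(W), a W ⇒ L
n=18: can move to 9, which is L ⇒ W
n=19: the only move is to 18(W), a W ⇒ L
n=20: can move to 15, which is L ⇒ W
n=21: moves to 14(W), 18(W), 20(W); every one is W ⇒ L
n=22: can move to 11, which is L ⇒ W
n=23: the only move is to 22(W), a W ⇒ L
n=24: can move to 21, which is L ⇒ W
n=25: moves to 20(W), 24(W); every one is W ⇒ L
n=26: can move to 13, which is L ⇒ W
n=27: moves to 18(W), 24(W), 26(W); every one is W ⇒ L
n=28: can move to 21, which is L ⇒ W
n=29: the only move is to 28(W), a W ⇒ L
n=30: can move to 15, which is L ⇒ W
n=31: the only move is to 30(W), a W ⇒ L
n=32: can move to 31, which is L ⇒ W
n=33: moves to 22(W), 30(W), 32(W); every one is W ⇒ L
n=34: can move to 17, which is L ⇒ W
n=35: moves to 28(W), 30(W), 34(W); every one is W ⇒ L
n=36: can move to 27, which is L ⇒ W
n=37: the only move is to 36(W), a W ⇒ L
n=38: can move to 19, which is L ⇒ W
n=39: moves to 26(W), 36(W), 38(W); every one is W ⇒ L
n=40: can move to 35, which is L ⇒ W
The losing starting values of n are exactly the entries labelled L in this table (21 of them).

0, 1, 3, 5, 7, 9, 11, 13, 15, 17, 19, 21, 23, 25, 27, 29, 31, 33, 35, 37, 39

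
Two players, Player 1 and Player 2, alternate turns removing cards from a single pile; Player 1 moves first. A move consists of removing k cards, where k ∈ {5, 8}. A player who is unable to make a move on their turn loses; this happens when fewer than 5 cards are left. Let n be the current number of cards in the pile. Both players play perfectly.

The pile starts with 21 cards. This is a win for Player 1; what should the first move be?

Remove 5, leaving 16.

Positions with no move are L. A position that does have a move is losing for the player to move precisely when every available move leads to a winning position for the opponent. Fill in the labels:
n=0: no move → L
n=1: no move → L
n=2: no move → L
n=3: no move → L
n=4: no move → L
n=5: reaches L-position 0 → W
n=6: reaches L-position 1 → W
n=7: reaches L-position 2 → W
n=8: reaches L-position 3 → W
n=9: reaches L-position 4 → W
n=10: reaches L-position 2 → W
n=11: reaches L-position 3 → W
n=12: reaches L-position 4 → W
n=13: only reaches 8(W), 5(W), all W → L
n=14: only reaches 9(W), 6(W), all W → L
n=15: only reaches 10(W), 7(W), all W → L
n=16: only reaches 11(W), 8(W), all W → L
n=17: only reaches 12(W), 9(W), all W → L
n=18: reaches L-position 13 → W
n=19: reaches L-position 14 → W
n=20: reaches L-position 15 → W
n=21: reaches L-position 16 → W
From 21, the L positions reachable in one move are: 16, 13. Any move reaching one of these is winning.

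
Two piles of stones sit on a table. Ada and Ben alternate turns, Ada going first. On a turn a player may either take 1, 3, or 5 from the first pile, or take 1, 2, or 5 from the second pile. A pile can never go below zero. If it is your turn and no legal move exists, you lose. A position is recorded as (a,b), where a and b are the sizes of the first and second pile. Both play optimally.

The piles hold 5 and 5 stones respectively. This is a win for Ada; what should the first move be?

Move to (5,4).

Use the standard recursion: the mover loses at a terminal position; elsewhere, the mover wins exactly when some move hands the opponent an L position.
No move ever increases a pile, so every position that can arise here has a ≤ 5 and b ≤ 5; it is enough to label the cells with 0 ≤ a ≤ 5 and 0 ≤ b ≤ 5.
Every move lowers a or b (never raises either), so fill the grid row by row in increasing a, and left to right within a row: each cell's successors are then already labelled.
      b=0  b=1  b=2  b=3  b=4  b=5
a=0:    L    W    W    L    W    W
a=1:    W    L    W    W    L    W
a=2:    L    W    W    L    W    W
a=3:    W    L    W    W    L    W
a=4:    L    W    W    L    W    W
a=5:    W    L    W    W    L    W
Cells with no legal move (terminal, hence L): (0,0).
The remaining L cells, each justified by listing all of its moves:
(0,3): only reaches (0,2)(W), (0,1)(W), all W → L
(1,1): only reaches (0,1)(W), (1,0)(W), all W → L
(1,4): only reaches (0,4)(W), (1,3)(W), (1,2)(W), all W → L
(2,0): only reaches (1,0)(W), which is W → L
(2,3): only reaches (1,3)(W), (2,2)(W), (2,1)(W), all W → L
(3,1): only reaches (2,1)(W), (0,1)(W), (3,0)(W), all W → L
(3,4): only reaches (2,4)(W), (0,4)(W), (3,3)(W), (3,2)(W), all W → L
(4,0): only reaches (3,0)(W), (1,0)(W), all W → L
(4,3): only reaches (3,3)(W), (1,3)(W), (4,2)(W), (4,1)(W), all W → L
(5,1): only reaches (4,1)(W), (2,1)(W), (0,1)(W), (5,0)(W), all W → L
(5,4): only reaches (4,4)(W), (2,4)(W), (0,4)(W), (5,3)(W), (5,2)(W), all W → L
Every other cell has at least one move into one of the L cells above, so it is W.
From (5,5), the L positions reachable in one move are: (5,4).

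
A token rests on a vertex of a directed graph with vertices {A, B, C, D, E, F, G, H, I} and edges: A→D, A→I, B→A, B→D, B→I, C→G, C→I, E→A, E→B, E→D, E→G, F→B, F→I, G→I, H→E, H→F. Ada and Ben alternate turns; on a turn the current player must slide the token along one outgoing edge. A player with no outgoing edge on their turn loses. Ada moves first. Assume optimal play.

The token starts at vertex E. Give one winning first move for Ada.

Move to D.

Compute win/loss labels from the base case upward. A position with no move is L. Any other position is W if it can reach an L in one move, else L.
Every edge goes from a vertex to one that appears earlier in the order I, D, A, G, B, C, F, E, H, so processing vertices in that order labels each vertex after all of its successors.
I: no outgoing edge → L
D: no outgoing edge → L
A: can move to D, which is L ⇒ W
G: can move to I, which is L ⇒ W
B: can move to D, which is L ⇒ W
C: can move to I, which is L ⇒ W
F: can move to I, which is L ⇒ W
E: can move to D, which is L ⇒ W
H: moves to E(W), F(W); every one is W ⇒ L
From E, the L positions reachable in one move are: D.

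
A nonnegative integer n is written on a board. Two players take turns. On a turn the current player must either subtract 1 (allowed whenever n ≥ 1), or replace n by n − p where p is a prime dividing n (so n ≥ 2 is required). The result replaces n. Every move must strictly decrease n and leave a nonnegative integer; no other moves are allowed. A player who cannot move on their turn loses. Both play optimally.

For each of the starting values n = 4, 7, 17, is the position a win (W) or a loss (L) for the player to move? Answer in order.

4: L, 7: W, 17: W

Classify positions by backward induction: terminal positions (no move available) are L. From any other position, the mover wins iff some move reaches an L.
n=0: no move → L
n=1: →0(L), so W
n=2: →0(L), so W
n=3: →0(L), so W
n=4: →2(W), 3(W) — all W, so L
n=5: →0(L), so W
n=6: →4(L), so W
n=7: →0(L), so W
n=8: →6(W), 7(W) — all W, so L
n=9: →8(L), so W
n=10: →8(L), so W
n=11: →0(L), so W
n=12: →9(W), 10(W), 11(W) — all W, so L
n=13: →0(L), so W
n=14: →12(L), so W
n=15: →12(L), so W
n=16: →14(W), 15(W) — all W, so L
n=17: →0(L), so W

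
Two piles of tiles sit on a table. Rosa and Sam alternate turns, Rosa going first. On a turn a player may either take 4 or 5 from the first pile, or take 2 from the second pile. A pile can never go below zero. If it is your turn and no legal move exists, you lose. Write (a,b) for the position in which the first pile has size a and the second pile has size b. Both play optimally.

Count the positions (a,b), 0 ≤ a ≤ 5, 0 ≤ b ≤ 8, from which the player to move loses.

Classify positions by backward induction: terminal positions (no move available) are L. From any other position, the mover wins iff some move reaches an L.
Every move lowers a or b (never raises either), so fill the grid row by row in increasing a, and left to right within a row: each cell's successors are then already labelled.
      b=0  b=1  b=2  b=3  b=4  b=5  b=6  b=7  b=8
a=0:    L    L    W    W    L    L    W    W    L
a=1:    L    L    W    W    L    L    W    W    L
a=2:    L    L    W    W    L    L    W    W    L
a=3:    L    L    W    W    L    L    W    W    L
a=4:    W    W    L    L    W    W    L    L    W
a=5:    W    W    L    L    W    W    L    L    W
Cells with no legal move (terminal, hence L): (0,0), (0,1), (1,0), (1,1), (2,0), (2,1), (3,0), (3,1).
The remaining L cells, each justified by listing all of its moves:
(0,4): the only move is to (0,2)(W), a W ⇒ L
(0,5): the only move is to (0,3)(W), a W ⇒ L
(0,8): the only move is to (0,6)(W), a W ⇒ L
(1,4): the only move is to (1,2)(W), a W ⇒ L
(1,5): the only move is to (1,3)(W), a W ⇒ L
(1,8): the only move is to (1,6)(W), a W ⇒ L
(2,4): the only move is to (2,2)(W), a W ⇒ L
(2,5): the only move is to (2,3)(W), a W ⇒ L
(2,8): the only move is to (2,6)(W), a W ⇒ L
(3,4): the only move is to (3,2)(W), a W ⇒ L
(3,5): the only move is to (3,3)(W), a W ⇒ L
(3,8): the only move is to (3,6)(W), a W ⇒ L
(4,2): moves to (0,2)(W), (4,0)(W); every one is W ⇒ L
(4,3): moves to (0,3)(W), (4,1)(W); every one is W ⇒ L
(4,6): moves to (0,6)(W), (4,4)(W); every one is W ⇒ L
(4,7): moves to (0,7)(W), (4,5)(W); every one is W ⇒ L
(5,2): moves to (1,2)(W), (0,2)(W), (5,0)(W); every one is W ⇒ L
(5,3): moves to (1,3)(W), (0,3)(W), (5,1)(W); every one is W ⇒ L
(5,6): moves to (1,6)(W), (0,6)(W), (5,4)(W); every one is W ⇒ L
(5,7): moves to (1,7)(W), (0,7)(W), (5,5)(W); every one is W ⇒ L
Every other cell has at least one move into one of the L cells above, so it is W.
L cells per row: a=0: 5, a=1: 5, a=2: 5, a=3: 5, a=4: 4, a=5: 4; total 28.

28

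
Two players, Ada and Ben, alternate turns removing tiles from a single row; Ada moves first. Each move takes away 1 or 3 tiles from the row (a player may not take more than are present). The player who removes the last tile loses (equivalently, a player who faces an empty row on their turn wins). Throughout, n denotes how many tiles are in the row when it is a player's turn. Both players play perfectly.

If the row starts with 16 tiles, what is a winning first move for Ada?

Remove 1, leaving 15.

Classify positions by backward induction: terminal positions (no move available) are W. From any other position, the mover wins iff some move reaches an L.
n=0: no move; the opponent has just taken the last tile and therefore loses → W
n=1: only reaches 0(W), which is W → L
n=2: reaches L-position 1 → W
n=3: only reaches 2(W), 0(W), all W → L
n=4: reaches L-position 3 → W
n=5: only reaches 4(W), 2(W), all W → L
n=6: reaches L-position 5 → W
n=7: only reaches 6(W), 4(W), all W → L
n=8: reaches L-position 7 → W
n=9: only reaches 8(W), 6(W), all W → L
n=10: reaches L-position 9 → W
n=11: only reaches 10(W), 8(W), all W → L
n=12: reaches L-position 11 → W
n=13: only reaches 12(W), 10(W), all W → L
n=14: reaches L-position 13 → W
n=15: only reaches 14(W), 12(W), all W → L
n=16: reaches L-position 15 → W
From 16, the L positions reachable in one move are: 15, 13. Any move reaching one of these is winning.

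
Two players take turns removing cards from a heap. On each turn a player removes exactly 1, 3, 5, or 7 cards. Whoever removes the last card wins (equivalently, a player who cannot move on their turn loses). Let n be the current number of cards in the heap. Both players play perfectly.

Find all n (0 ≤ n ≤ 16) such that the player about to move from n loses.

Classify positions by backward induction: terminal positions (no move available) are L. From any other position, the mover wins iff some move reaches an L.
n=0: no move → L
n=1: W (go to 0, an L position)
n=2: L (sole option 1(W) is W)
n=3: W (go to 2, an L position)
n=4: L (options 3(W), 1(W) are all W)
n=5: W (go to 4, an L position)
n=6: L (options 5(W), 3(W), 1(W) are all W)
n=7: W (go to 6, an L position)
n=8: L (options 7(W), 5(W), 3(W), 1(W) are all W)
n=9: W (go to 8, an L position)
n=10: L (options 9(W), 7(W), 5(W), 3(W) are all W)
n=11: W (go to 10, an L position)
n=12: L (options 11(W), 9(W), 7(W), 5(W) are all W)
n=13: W (go to 12, an L position)
n=14: L (options 13(W), 11(W), 9(W), 7(W) are all W)
n=15: W (go to 14, an L position)
n=16: L (options 15(W), 13(W), 11(W), 9(W) are all W)
The losing starting values of n are exactly the entries labelled L in this table (9 of them).

0, 2, 4, 6, 8, 10, 12, 14, 16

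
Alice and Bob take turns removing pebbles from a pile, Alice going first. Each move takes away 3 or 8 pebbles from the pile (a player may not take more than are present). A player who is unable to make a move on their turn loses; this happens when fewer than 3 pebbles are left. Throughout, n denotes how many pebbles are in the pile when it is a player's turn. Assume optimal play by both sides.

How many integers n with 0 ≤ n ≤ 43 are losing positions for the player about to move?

Classify positions by backward induction: terminal positions (no move available) are L. From any other position, the mover wins iff some move reaches an L.
n=0: no move → L
n=1: no move → L
n=2: no move → L
n=3: W (go to 0, an L position)
n=4: W (go to 1, an L position)
n=5: W (go to 2, an L position)
n=6: L (sole option 3(W) is W)
n=7: L (sole option 4(W) is W)
n=8: W (go to 0, an L position)
n=9: W (go to 6, an L position)
n=10: W (go to 7, an L position)
n=11: L (options 8(W), 3(W) are all W)
n=12: L (options 9(W), 4(W) are all W)
n=13: L (options 10(W), 5(W) are all W)
n=14: W (go to 11, an L position)
n=15: W (go to 12, an L position)
n=16: W (go to 13, an L position)
n=17: L (options 14(W), 9(W) are all W)
n=18: L (options 15(W), 10(W) are all W)
n=19: W (go to 11, an L position)
n=20: W (go to 17, an L position)
n=21: W (go to 18, an L position)
n=22: L (options 19(W), 14(W) are all W)
n=23: L (options 20(W), 15(W) are all W)
n=24: L (options 21(W), 16(W) are all W)
n=25: W (go to 22, an L position)
n=26: W (go to 23, an L position)
n=27: W (go to 24, an L position)
n=28: L (options 25(W), 20(W) are all W)
n=29: L (options 26(W), 21(W) are all W)
n=30: W (go to 22, an L position)
n=31: W (go to 28, an L position)
n=32: W (go to 29, an L position)
n=33: L (options 30(W), 25(W) are all W)
n=34: L (options 31(W), 26(W) are all W)
n=35: L (options 32(W), 27(W) are all W)
n=36: W (go to 33, an L position)
n=37: W (go to 34, an L position)
n=38: W (go to 35, an L position)
n=39: L (options 36(W), 31(W) are all W)
n=40: L (options 37(W), 32(W) are all W)
n=41: W (go to 33, an L position)
n=42: W (go to 39, an L position)
n=43: W (go to 40, an L position)
L entries with 0 ≤ n ≤ 43: n = 0, 1, 2, 6, 7, 11, 12, 13, 17, 18, 22, 23, 24, 28, 29, 33, 34, 35, 39, 40; that makes 20.

20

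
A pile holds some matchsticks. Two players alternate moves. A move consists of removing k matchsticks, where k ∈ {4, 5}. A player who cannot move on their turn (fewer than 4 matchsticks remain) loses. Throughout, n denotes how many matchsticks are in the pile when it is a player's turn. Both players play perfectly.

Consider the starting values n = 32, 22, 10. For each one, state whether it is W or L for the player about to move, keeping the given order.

Positions with no move are L. A position that does have a move is losing for the player to move precisely when every available move leads to a winning position for the opponent. Fill in the labels:
n=0: no move → L
n=1: no move → L
n=2: no move → L
n=3: no move → L
n=4: can move to 0, which is L ⇒ W
n=5: can move to 1, which is L ⇒ W
n=6: can move to 2, which is L ⇒ W
n=7: can move to 3, which is L ⇒ W
n=8: can move to 3, which is L ⇒ W
n=9: moves to 5(W), 4(W); every one is W ⇒ L
n=10: moves to 6(W), 5(W); every one is W ⇒ L
n=11: moves to 7(W), 6(W); every one is W ⇒ L
n=12: moves to 8(W), 7(W); every one is W ⇒ L
n=13: can move to 9, which is L ⇒ W
n=14: can move to 10, which is L ⇒ W
n=15: can move to 11, which is L ⇒ W
n=16: can move to 12, which is L ⇒ W
n=17: can move to 12, which is L ⇒ W
n=18: moves to 14(W), 13(W); every one is W ⇒ L
n=19: moves to 15(W), 14(W); every one is W ⇒ L
n=20: moves to 16(W), 15(W); every one is W ⇒ L
n=21: moves to 17(W), 16(W); every one is W ⇒ L
n=22: can move to 18, which is L ⇒ W
n=23: can move to 19, which is L ⇒ W
n=24: can move to 20, which is L ⇒ W
n=25: can move to 21, which is L ⇒ W
n=26: can move to 21, which is L ⇒ W
n=27: moves to 23(W), 22(W); every one is W ⇒ L
n=28: moves to 24(W), 23(W); every one is W ⇒ L
n=29: moves to 25(W), 24(W); every one is W ⇒ L
n=30: moves to 26(W), 25(W); every one is W ⇒ L
n=31: can move to 27, which is L ⇒ W
n=32: can move to 28, which is L ⇒ W

32: W, 22: W, 10: L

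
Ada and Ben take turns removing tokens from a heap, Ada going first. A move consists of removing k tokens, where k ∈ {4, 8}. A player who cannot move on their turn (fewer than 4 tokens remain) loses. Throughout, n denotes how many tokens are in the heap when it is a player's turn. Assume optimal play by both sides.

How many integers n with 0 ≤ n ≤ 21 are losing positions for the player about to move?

8

Compute win/loss labels from the base case upward. A position with no move is L. Any other position is W if it can reach an L in one move, else L.
n=0: no move → L
n=1: no move → L
n=2: no move → L
n=3: no move → L
n=4: can move to 0, which is L ⇒ W
n=5: can move to 1, which is L ⇒ W
n=6: can move to 2, which is L ⇒ W
n=7: can move to 3, which is L ⇒ W
n=8: can move to 0, which is L ⇒ W
n=9: can move to 1, which is L ⇒ W
n=10: can move to 2, which is L ⇒ W
n=11: can move to 3, which is L ⇒ W
n=12: moves to 8(W), 4(W); every one is W ⇒ L
n=13: moves to 9(W), 5(W); every one is W ⇒ L
n=14: moves to 10(W), 6(W); every one is W ⇒ L
n=15: moves to 11(W), 7(W); every one is W ⇒ L
n=16: can move to 12, which is L ⇒ W
n=17: can move to 13, which is L ⇒ W
n=18: can move to 14, which is L ⇒ W
n=19: can move to 15, which is L ⇒ W
n=20: can move to 12, which is L ⇒ W
n=21: can move to 13, which is L ⇒ W
L entries with 0 ≤ n ≤ 21: n = 0, 1, 2, 3, 12, 13, 14, 15; that makes 8.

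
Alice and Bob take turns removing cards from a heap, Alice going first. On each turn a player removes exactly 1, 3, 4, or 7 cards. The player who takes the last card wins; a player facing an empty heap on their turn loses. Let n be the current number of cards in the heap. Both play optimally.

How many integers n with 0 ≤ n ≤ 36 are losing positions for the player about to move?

Work bottom-up. With no move the player to move loses. Otherwise the position is W if at least one move leads to an L position for the opponent, and L if every move leads to a W.
n=0: no move → L
n=1: W (go to 0, an L position)
n=2: L (sole option 1(W) is W)
n=3: W (go to 2, an L position)
n=4: W (go to 0, an L position)
n=5: W (go to 2, an L position)
n=6: W (go to 2, an L position)
n=7: W (go to 0, an L position)
n=8: L (options 7(W), 5(W), 4(W), 1(W) are all W)
n=9: W (go to 8, an L position)
n=10: L (options 9(W), 7(W), 6(W), 3(W) are all W)
n=11: W (go to 10, an L position)
n=12: W (go to 8, an L position)
n=13: W (go to 10, an L position)
n=14: W (go to 10, an L position)
n=15: W (go to 8, an L position)
n=16: L (options 15(W), 13(W), 12(W), 9(W) are all W)
n=17: W (go to 16, an L position)
n=18: L (options 17(W), 15(W), 14(W), 11(W) are all W)
n=19: W (go to 18, an L position)
n=20: W (go to 16, an L position)
n=21: W (go to 18, an L position)
n=22: W (go to 18, an L position)
n=23: W (go to 16, an L position)
n=24: L (options 23(W), 21(W), 20(W), 17(W) are all W)
n=25: W (go to 24, an L position)
n=26: L (options 25(W), 23(W), 22(W), 19(W) are all W)
n=27: W (go to 26, an L position)
n=28: W (go to 24, an L position)
n=29: W (go to 26, an L position)
n=30: W (go to 26, an L position)
n=31: W (go to 24, an L position)
n=32: L (options 31(W), 29(W), 28(W), 25(W) are all W)
n=33: W (go to 32, an L position)
n=34: L (options 33(W), 31(W), 30(W), 27(W) are all W)
n=35: W (go to 34, an L position)
n=36: W (go to 32, an L position)
L entries with 0 ≤ n ≤ 36: n = 0, 2, 8, 10, 16, 18, 24, 26, 32, 34; that makes 10.

10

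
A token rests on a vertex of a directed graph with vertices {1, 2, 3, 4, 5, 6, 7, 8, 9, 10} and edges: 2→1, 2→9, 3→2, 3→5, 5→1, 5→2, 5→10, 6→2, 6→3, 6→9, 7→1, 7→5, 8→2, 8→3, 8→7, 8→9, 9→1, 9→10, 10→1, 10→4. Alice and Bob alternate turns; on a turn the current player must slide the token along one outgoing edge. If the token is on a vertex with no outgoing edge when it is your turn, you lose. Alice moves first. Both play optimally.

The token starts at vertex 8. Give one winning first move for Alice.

Work bottom-up. With no move the player to move loses. Otherwise the position is W if at least one move leads to an L position for the opponent, and L if every move leads to a W.
Every edge goes from a vertex to one that appears earlier in the order 1, 4, 10, 9, 2, 5, 3, 6, 7, 8, so processing vertices in that order labels each vertex after all of its successors.
1: no outgoing edge → L
4: no outgoing edge → L
10: reaches L-position 4 → W
9: reaches L-position 1 → W
2: reaches L-position 1 → W
5: reaches L-position 1 → W
3: only reaches 5(W), 2(W), all W → L
6: reaches L-position 3 → W
7: reaches L-position 1 → W
8: reaches L-position 3 → W
From 8, the L positions reachable in one move are: 3.

Move to 3.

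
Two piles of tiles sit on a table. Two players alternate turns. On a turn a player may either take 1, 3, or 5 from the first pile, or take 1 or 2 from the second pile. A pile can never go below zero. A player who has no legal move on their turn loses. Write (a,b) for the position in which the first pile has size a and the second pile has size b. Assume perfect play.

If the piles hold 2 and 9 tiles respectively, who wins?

The second player wins.

Positions with no move are L. A position that does have a move is losing for the player to move precisely when every available move leads to a winning position for the opponent. Fill in the labels:
No move ever increases a pile, so every position that can arise here has a ≤ 2 and b ≤ 9; it is enough to label the cells with 0 ≤ a ≤ 2 and 0 ≤ b ≤ 9.
Every move lowers a or b (never raises either), so fill the grid row by row in increasing a, and left to right within a row: each cell's successors are then already labelled.
      b=0  b=1  b=2  b=3  b=4  b=5  b=6  b=7  b=8  b=9
a=0:    L    W    W    L    W    W    L    W    W    L
a=1:    W    L    W    W    L    W    W    L    W    W
a=2:    L    W    W    L    W    W    L    W    W    L
Cells with no legal move (terminal, hence L): (0,0).
The remaining L cells, each justified by listing all of its moves:
(0,3): only reaches (0,2)(W), (0,1)(W), all W → L
(0,6): only reaches (0,5)(W), (0,4)(W), all W → L
(0,9): only reaches (0,8)(W), (0,7)(W), all W → L
(1,1): only reaches (0,1)(W), (1,0)(W), all W → L
(1,4): only reaches (0,4)(W), (1,3)(W), (1,2)(W), all W → L
(1,7): only reaches (0,7)(W), (1,6)(W), (1,5)(W), all W → L
(2,0): only reaches (1,0)(W), which is W → L
(2,3): only reaches (1,3)(W), (2,2)(W), (2,1)(W), all W → L
(2,6): only reaches (1,6)(W), (2,5)(W), (2,4)(W), all W → L
(2,9): only reaches (1,9)(W), (2,8)(W), (2,7)(W), all W → L
Every other cell has at least one move into one of the L cells above, so it is W.
The starting position (2,9) is L: whatever the player to move does, the opponent receives a W position.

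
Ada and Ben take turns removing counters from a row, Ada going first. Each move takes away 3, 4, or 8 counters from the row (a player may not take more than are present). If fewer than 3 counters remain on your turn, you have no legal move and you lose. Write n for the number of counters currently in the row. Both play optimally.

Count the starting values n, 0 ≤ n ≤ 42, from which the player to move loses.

15

Build the W/L table. Terminal = L. A non-terminal position is W if it has a move to some L; otherwise it is L.
n=0: no move → L
n=1: no move → L
n=2: no move → L
n=3: W (go to 0, an L position)
n=4: W (go to 1, an L position)
n=5: W (go to 2, an L position)
n=6: W (go to 2, an L position)
n=7: L (options 4(W), 3(W) are all W)
n=8: W (go to 0, an L position)
n=9: W (go to 1, an L position)
n=10: W (go to 7, an L position)
n=11: W (go to 7, an L position)
n=12: L (options 9(W), 8(W), 4(W) are all W)
n=13: L (options 10(W), 9(W), 5(W) are all W)
n=14: L (options 11(W), 10(W), 6(W) are all W)
n=15: W (go to 12, an L position)
n=16: W (go to 13, an L position)
n=17: W (go to 14, an L position)
n=18: W (go to 14, an L position)
n=19: L (options 16(W), 15(W), 11(W) are all W)
n=20: W (go to 12, an L position)
n=21: W (go to 13, an L position)
n=22: W (go to 19, an L position)
n=23: W (go to 19, an L position)
n=24: L (options 21(W), 20(W), 16(W) are all W)
n=25: L (options 22(W), 21(W), 17(W) are all W)
n=26: L (options 23(W), 22(W), 18(W) are all W)
n=27: W (go to 24, an L position)
n=28: W (go to 25, an L position)
n=29: W (go to 26, an L position)
n=30: W (go to 26, an L position)
n=31: L (options 28(W), 27(W), 23(W) are all W)
n=32: W (go to 24, an L position)
n=33: W (go to 25, an L position)
n=34: W (go to 31, an L position)
n=35: W (go to 31, an L position)
n=36: L (options 33(W), 32(W), 28(W) are all W)
n=37: L (options 34(W), 33(W), 29(W) are all W)
n=38: L (options 35(W), 34(W), 30(W) are all W)
n=39: W (go to 36, an L position)
n=40: W (go to 37, an L position)
n=41: W (go to 38, an L position)
n=42: W (go to 38, an L position)
L entries with 0 ≤ n ≤ 42: n = 0, 1, 2, 7, 12, 13, 14, 19, 24, 25, 26, 31, 36, 37, 38; that makes 15.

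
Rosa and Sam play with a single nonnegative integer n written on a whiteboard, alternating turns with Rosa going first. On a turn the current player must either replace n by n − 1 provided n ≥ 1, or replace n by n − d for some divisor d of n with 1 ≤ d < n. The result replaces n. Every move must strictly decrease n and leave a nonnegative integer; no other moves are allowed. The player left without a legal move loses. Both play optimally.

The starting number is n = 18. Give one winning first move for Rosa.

Move to 9.

Label each position W (a win for the player to move) or L (a loss). A position with no legal move is L; any other position is W exactly when some move reaches an L, and L when every move reaches a W.
n=0: no move → L
n=1: W (go to 0, an L position)
n=2: L (sole option 1(W) is W)
n=3: W (go to 2, an L position)
n=4: W (go to 2, an L position)
n=5: L (sole option 4(W) is W)
n=6: W (go to 5, an L position)
n=7: L (sole option 6(W) is W)
n=8: W (go to 7, an L position)
n=9: L (options 6(W), 8(W) are all W)
n=10: W (go to 5, an L position)
n=11: L (sole option 10(W) is W)
n=12: W (go to 9, an L position)
n=13: L (sole option 12(W) is W)
n=14: W (go to 7, an L position)
n=15: L (options 10(W), 12(W), 14(W) are all W)
n=16: W (go to 15, an L position)
n=17: L (sole option 16(W) is W)
n=18: W (go to 9, an L position)
From 18, the L positions reachable in one move are: 9, 15, 17. Any move reaching one of these is winning.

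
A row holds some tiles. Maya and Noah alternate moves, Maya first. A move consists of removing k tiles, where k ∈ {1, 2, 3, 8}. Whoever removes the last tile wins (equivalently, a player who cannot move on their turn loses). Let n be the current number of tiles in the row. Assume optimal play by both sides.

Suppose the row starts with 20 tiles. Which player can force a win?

Maya wins.

Compute win/loss labels from the base case upward. A position with no move is L. Any other position is W if it can reach an L in one move, else L.
n=0: no move → L
n=1: W (go to 0, an L position)
n=2: W (go to 0, an L position)
n=3: W (go to 0, an L position)
n=4: L (options 3(W), 2(W), 1(W) are all W)
n=5: W (go to 4, an L position)
n=6: W (go to 4, an L position)
n=7: W (go to 4, an L position)
n=8: W (go to 0, an L position)
n=9: L (options 8(W), 7(W), 6(W), 1(W) are all W)
n=10: W (go to 9, an L position)
n=11: W (go to 9, an L position)
n=12: W (go to 9, an L position)
n=13: L (options 12(W), 11(W), 10(W), 5(W) are all W)
n=14: W (go to 13, an L position)
n=15: W (go to 13, an L position)
n=16: W (go to 13, an L position)
n=17: W (go to 9, an L position)
n=18: L (options 17(W), 16(W), 15(W), 10(W) are all W)
n=19: W (go to 18, an L position)
n=20: W (go to 18, an L position)
From 20 Maya can remove 2, leaving 18, reaching an L position.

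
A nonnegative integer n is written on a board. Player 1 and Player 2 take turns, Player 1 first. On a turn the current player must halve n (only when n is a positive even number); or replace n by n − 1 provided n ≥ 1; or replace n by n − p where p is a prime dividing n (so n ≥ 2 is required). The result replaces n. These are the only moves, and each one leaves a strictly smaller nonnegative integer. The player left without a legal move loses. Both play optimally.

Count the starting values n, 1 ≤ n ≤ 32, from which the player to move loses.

6

Label each position W (a win for the player to move) or L (a loss). A position with no legal move is L; any other position is W exactly when some move reaches an L, and L when every move reaches a W.
n=0: no move → L
n=1: can move to 0, which is L ⇒ W
n=2: can move to 0, which is L ⇒ W
n=3: can move to 0, which is L ⇒ W
n=4: moves to 2(W), 3(W); every one is W ⇒ L
n=5: can move to 0, which is L ⇒ W
n=6: can move to 4, which is L ⇒ W
n=7: can move to 0, which is L ⇒ W
n=8: can move to 4, which is L ⇒ W
n=9: moves to 6(W), 8(W); every one is W ⇒ L
n=10: can move to 9, which is L ⇒ W
n=11: can move to 0, which is L ⇒ W
n=12: can move to 9, which is L ⇒ W
n=13: can move to 0, which is L ⇒ W
n=14: moves to 7(W), 12(W), 13(W); every one is W ⇒ L
n=15: can move to 14, which is L ⇒ W
n=16: can move to 14, which is L ⇒ W
n=17: can move to 0, which is L ⇒ W
n=18: can move to 9, which is L ⇒ W
n=19: can move to 0, which is L ⇒ W
n=20: moves to 10(W), 15(W), 18(W), 19(W); every one is W ⇒ L
n=21: can move to 14, which is L ⇒ W
n=22: can move to 20, which is L ⇒ W
n=23: can move to 0, which is L ⇒ W
n=24: moves to 12(W), 21(W), 22(W), 23(W); every one is W ⇒ L
n=25: can move to 20, which is L ⇒ W
n=26: can move to 24, which is L ⇒ W
n=27: can move to 24, which is L ⇒ W
n=28: can move to 14, which is L ⇒ W
n=29: can move to 0, which is L ⇒ W
n=30: moves to 15(W), 25(W), 27(W), 28(W), 29(W); every one is W ⇒ L
n=31: can move to 0, which is L ⇒ W
n=32: can move to 30, which is L ⇒ W
L entries with 1 ≤ n ≤ 32 (n=0 is outside the asked range and is not counted): n = 4, 9, 14, 20, 24, 30; that makes 6.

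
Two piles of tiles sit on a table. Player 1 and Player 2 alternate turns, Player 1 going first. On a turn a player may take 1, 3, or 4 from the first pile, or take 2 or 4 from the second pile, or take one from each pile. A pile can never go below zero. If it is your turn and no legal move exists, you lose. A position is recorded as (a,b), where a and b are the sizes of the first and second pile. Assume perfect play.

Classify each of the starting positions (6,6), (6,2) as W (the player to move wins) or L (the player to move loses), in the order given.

Positions with no move are L. A position that does have a move is losing for the player to move precisely when every available move leads to a winning position for the opponent. Fill in the labels:
No move ever increases a pile, so every position that can arise here has a ≤ 6 and b ≤ 6; it is enough to label the cells with 0 ≤ a ≤ 6 and 0 ≤ b ≤ 6.
Every move lowers a or b (never raises either), so fill the grid row by row in increasing a, and left to right within a row: each cell's successors are then already labelled.
      b=0  b=1  b=2  b=3  b=4  b=5  b=6
a=0:    L    L    W    W    W    W    L
a=1:    W    W    W    L    L    W    W
a=2:    L    L    W    W    W    W    L
a=3:    W    W    W    L    L    W    W
a=4:    W    W    L    W    W    W    W
a=5:    W    W    W    W    W    L    W
a=6:    W    W    L    W    W    W    W
Cells with no legal move (terminal, hence L): (0,0), (0,1).
The remaining L cells, each justified by listing all of its moves:
(0,6): L (options (0,4)(W), (0,2)(W) are all W)
(1,3): L (options (0,3)(W), (1,1)(W), (0,2)(W) are all W)
(1,4): L (options (0,4)(W), (1,2)(W), (1,0)(W), (0,3)(W) are all W)
(2,0): L (sole option (1,0)(W) is W)
(2,1): L (options (1,1)(W), (1,0)(W) are all W)
(2,6): L (options (1,6)(W), (2,4)(W), (2,2)(W), (1,5)(W) are all W)
(3,3): L (options (2,3)(W), (0,3)(W), (3,1)(W), (2,2)(W) are all W)
(3,4): L (options (2,4)(W), (0,4)(W), (3,2)(W), (3,0)(W), (2,3)(W) are all W)
(4,2): L (options (3,2)(W), (1,2)(W), (0,2)(W), (4,0)(W), (3,1)(W) are all W)
(5,5): L (options (4,5)(W), (2,5)(W), (1,5)(W), (5,3)(W), (5,1)(W), (4,4)(W) are all W)
(6,2): L (options (5,2)(W), (3,2)(W), (2,2)(W), (6,0)(W), (5,1)(W) are all W)
Every other cell has at least one move into one of the L cells above, so it is W.
(6,6): the move to (2,6) reaches an L cell, so W
(6,2): one of the L cells justified above, so L

(6,6): W, (6,2): L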